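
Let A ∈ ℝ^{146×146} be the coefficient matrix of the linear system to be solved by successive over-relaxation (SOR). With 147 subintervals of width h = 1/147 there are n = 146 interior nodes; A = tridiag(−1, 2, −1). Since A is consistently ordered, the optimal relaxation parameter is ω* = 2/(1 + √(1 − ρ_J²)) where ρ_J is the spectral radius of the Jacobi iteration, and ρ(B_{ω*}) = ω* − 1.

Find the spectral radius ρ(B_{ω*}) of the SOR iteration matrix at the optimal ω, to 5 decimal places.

ρ_SOR = 0.95815

spectrum of D⁻¹(L+U) = {cos(kπ/147) : 1≤k≤146}; ρ_J = cos(π/147) = 0.99977.
root = sin(π/147) = 0.021370  (since 1−cos² = sin²).
[ω*] 2 ÷ (1 + 0.021370) = 2 ÷ 1.021370 = 1.95815.
Hence ρ(B_{ω*}) = 1.95815 − 1 = 0.95815.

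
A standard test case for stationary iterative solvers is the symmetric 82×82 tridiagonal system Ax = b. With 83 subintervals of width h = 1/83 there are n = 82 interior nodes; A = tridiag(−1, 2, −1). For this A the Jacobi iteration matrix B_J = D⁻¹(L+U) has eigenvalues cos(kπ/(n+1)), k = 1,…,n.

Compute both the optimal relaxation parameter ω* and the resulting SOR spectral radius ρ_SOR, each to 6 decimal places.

n=82: λ(B_J) = 1 − λ(A)/2 = cos(kπ/83); k=1 gives ρ_J = 0.999284.
√(1 − cos²(π/83)) = sin(π/83) ≈ 0.0378415.
So ω* = 2/1.0378415 = 1.927077 (Young).
and ρ(B_{ω*}) = 1.927077 − 1 = 0.927077.

ω* = 1.927077, ρ_SOR = 0.927077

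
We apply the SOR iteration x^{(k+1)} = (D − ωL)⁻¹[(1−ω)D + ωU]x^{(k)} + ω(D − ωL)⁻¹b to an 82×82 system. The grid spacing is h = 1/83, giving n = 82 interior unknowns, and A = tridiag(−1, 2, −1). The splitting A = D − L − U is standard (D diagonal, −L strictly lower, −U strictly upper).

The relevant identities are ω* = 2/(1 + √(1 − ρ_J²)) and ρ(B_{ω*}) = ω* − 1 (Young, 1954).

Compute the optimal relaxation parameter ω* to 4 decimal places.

ω* = 1.9271

B_J for the 82×82 system has eigenvalues cos(kπ/83); ρ_J = cos(π/83) = 0.9993.
root = sin(π/83) = 0.03784  (since 1−cos² = sin²).
Then 2/(1+√(1−ρ_J²)) = 2/(1+0.03784); ω* = 2/1.03784 = 1.9271.
ρ(B_{ω*}) = ω*−1 = 0.9271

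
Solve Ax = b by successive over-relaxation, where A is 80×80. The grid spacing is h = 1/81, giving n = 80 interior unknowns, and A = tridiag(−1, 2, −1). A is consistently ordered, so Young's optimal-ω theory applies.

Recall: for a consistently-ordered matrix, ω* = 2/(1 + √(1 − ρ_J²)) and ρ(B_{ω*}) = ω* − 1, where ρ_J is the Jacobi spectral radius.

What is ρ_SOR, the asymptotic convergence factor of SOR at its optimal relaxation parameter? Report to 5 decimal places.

ρ_J = max_k |cos(kπ/81)| = cos(π/81) = 0.99925
√(1 − cos²(π/81)) = sin(π/81) ≈ 0.038775.
ω* = 2/(1 + 0.038775) = 2/1.038775 = 1.92534.
ρ(B_{ω*}) = ω*−1 = 0.92534

ρ_SOR = 0.92534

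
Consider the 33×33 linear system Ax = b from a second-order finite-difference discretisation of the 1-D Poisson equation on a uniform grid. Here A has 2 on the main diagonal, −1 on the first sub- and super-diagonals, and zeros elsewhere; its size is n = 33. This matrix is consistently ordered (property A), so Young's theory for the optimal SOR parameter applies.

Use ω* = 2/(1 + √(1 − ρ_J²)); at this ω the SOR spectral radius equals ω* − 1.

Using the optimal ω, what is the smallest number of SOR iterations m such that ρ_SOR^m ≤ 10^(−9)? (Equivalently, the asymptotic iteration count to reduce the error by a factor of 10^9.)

m = 112

½·tridiag(1,0,1) at n=33: λ_k = cos(kπ/34); max |λ| at k=1 ⇒ ρ_J = cos(π/34) ≈ 0.9957342.
√(1 − cos²(π/34)) = sin(π/34) ≈ 0.0922684.
[ω*] 2 ÷ (1 + 0.0922684) = 2 ÷ 1.0922684 = 1.8310518.
Hence ρ(B_{ω*}) = 1.8310518 − 1 = 0.8310518.
9·ln10 = 20.7233; −ln(0.8310518) = 0.185063; m = ⌈20.7233/0.185063⌉ = ⌈111.980⌉ = 112.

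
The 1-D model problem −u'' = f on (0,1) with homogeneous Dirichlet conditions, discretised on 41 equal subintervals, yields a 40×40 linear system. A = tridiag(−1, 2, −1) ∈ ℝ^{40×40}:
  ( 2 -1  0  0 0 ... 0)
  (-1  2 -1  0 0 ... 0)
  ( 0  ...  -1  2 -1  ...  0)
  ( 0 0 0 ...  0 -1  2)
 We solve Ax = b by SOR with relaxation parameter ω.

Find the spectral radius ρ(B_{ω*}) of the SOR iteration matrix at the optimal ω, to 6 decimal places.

ρ_SOR = 0.857788

[ρ_J] n=40: ρ(B_J) = cos(π/(n+1)) = cos(π/41) = 0.997066.
1 − cos²(π/41) = sin²(π/41) ⇒ √(1−ρ_J²) = sin(π/41) = 0.0765493.
Then 2/(1+√(1−ρ_J²)) = 2/(1+0.0765493); ω* = 2/1.0765493 = 1.857788.
Hence ρ(B_{ω*}) = 1.857788 − 1 = 0.857788.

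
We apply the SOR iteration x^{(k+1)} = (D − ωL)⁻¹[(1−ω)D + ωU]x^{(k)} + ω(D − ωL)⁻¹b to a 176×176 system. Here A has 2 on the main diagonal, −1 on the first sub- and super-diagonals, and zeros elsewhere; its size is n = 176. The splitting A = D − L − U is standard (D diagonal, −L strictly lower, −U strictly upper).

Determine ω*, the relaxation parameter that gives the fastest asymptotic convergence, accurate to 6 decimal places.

With n=176, ρ(Jacobi) = cos(π/177) = 0.999842.
√(1−ρ_J²) = |sin(π/177)| = 0.0177482
ω* = 2 / (1 + 0.0177482) = 2 / 1.0177482 ≈ 1.965123.
At ω = 1.965123 every |λ(B_ω)| = ω−1, so ρ_SOR = 0.965123.

ω* = 1.965123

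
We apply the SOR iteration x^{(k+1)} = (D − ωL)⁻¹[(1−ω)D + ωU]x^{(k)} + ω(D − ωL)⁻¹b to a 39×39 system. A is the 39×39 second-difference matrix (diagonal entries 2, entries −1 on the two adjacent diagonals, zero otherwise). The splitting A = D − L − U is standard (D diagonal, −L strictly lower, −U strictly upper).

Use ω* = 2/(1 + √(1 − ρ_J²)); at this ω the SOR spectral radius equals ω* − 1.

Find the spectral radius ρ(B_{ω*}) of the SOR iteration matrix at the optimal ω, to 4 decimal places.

n=39: λ(B_J) = 1 − λ(A)/2 = cos(kπ/40); k=1 gives ρ_J = 0.9969.
root = sin(π/40) = 0.07846  (since 1−cos² = sin²).
ω* = 2/(1 + 0.07846) = 2/1.07846 = 1.8545.
ρ_SOR = ω* − 1 = 1.8545 − 1 = 0.8545.

ρ_SOR = 0.8545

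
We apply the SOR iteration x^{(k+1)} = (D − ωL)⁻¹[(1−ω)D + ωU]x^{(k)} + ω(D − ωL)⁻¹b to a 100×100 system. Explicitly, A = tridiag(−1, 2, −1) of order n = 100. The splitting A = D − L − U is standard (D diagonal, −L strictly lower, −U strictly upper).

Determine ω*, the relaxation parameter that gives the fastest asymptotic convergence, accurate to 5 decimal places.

B_J for the 100×100 system has eigenvalues cos(kπ/101); ρ_J = cos(π/101) = 0.99952.
√(1 − cos²(π/101)) = sin(π/101) ≈ 0.031100.
[ω*] 2 ÷ (1 + 0.031100) = 2 ÷ 1.031100 = 1.93968.
Hence ρ(B_{ω*}) = 1.93968 − 1 = 0.93968.

ω* = 1.93968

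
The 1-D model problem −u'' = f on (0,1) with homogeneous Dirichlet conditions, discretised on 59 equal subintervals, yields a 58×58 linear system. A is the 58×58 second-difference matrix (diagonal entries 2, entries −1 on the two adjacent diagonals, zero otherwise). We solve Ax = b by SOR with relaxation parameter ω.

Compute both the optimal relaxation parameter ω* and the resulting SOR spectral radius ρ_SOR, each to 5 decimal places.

ρ_J = max_k |cos(kπ/59)| = cos(π/59) = 0.99858
1 − cos²(π/59) = sin²(π/59) ⇒ √(1−ρ_J²) = sin(π/59) = 0.053222.
Then 2/(1+√(1−ρ_J²)) = 2/(1+0.053222); ω* = 2/1.053222 = 1.89893.
and ρ(B_{ω*}) = 1.89893 − 1 = 0.89893.

ω* = 1.89893, ρ_SOR = 0.89893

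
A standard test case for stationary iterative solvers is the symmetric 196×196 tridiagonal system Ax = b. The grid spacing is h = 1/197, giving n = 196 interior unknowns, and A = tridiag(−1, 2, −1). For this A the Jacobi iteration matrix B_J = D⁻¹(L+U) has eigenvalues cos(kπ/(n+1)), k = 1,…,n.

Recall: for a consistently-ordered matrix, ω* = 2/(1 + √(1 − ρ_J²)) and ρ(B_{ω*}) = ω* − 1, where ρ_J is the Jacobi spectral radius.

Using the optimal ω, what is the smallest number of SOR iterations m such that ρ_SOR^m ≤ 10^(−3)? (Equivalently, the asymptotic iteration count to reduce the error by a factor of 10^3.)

½·tridiag(1,0,1) at n=196: λ_k = cos(kπ/197); max |λ| at k=1 ⇒ ρ_J = cos(π/197) ≈ 0.9998728.
√(1−ρ_J²) simplifies to sin(π/197) = 0.0159465.
Young: ω* = 2/(1+√(1−ρ_J²)) = 2/(1+0.0159465) = 2/1.0159465 = 1.9686076.
Hence ρ(B_{ω*}) = 1.9686076 − 1 = 0.9686076.
m ≥ 3·ln10 / (−ln 0.9686076) = 216.573; smallest integer m = 217.

m = 217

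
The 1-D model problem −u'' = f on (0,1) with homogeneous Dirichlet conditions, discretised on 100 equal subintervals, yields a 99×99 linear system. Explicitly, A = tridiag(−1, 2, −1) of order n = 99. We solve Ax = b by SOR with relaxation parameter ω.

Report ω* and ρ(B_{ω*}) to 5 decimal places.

ρ_J = max_k |cos(kπ/100)| = cos(π/100) = 0.99951
√(1−ρ_J²) simplifies to sin(π/100) = 0.031411.
[ω*] 2 ÷ (1 + 0.031411) = 2 ÷ 1.031411 = 1.93909.
and ρ(B_{ω*}) = 1.93909 − 1 = 0.93909.

ω* = 1.93909, ρ_SOR = 0.93909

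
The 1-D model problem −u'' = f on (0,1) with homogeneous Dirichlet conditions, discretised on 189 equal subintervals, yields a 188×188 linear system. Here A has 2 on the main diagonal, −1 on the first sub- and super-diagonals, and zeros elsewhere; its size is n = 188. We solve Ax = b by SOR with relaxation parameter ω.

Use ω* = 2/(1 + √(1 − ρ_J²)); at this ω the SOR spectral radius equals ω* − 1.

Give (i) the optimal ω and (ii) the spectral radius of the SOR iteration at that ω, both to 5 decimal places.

ω* = 1.96730, ρ_SOR = 0.96730

B_J for the 188×188 system has eigenvalues cos(kπ/189); ρ_J = cos(π/189) = 0.99986.
√(1 − cos²(π/189)) = sin(π/189) ≈ 0.016621.
Young: ω* = 2/(1+√(1−ρ_J²)) = 2/(1+0.016621) = 2/1.016621 = 1.96730.
ρ_SOR = ω* − 1 = 1.96730 − 1 = 0.96730.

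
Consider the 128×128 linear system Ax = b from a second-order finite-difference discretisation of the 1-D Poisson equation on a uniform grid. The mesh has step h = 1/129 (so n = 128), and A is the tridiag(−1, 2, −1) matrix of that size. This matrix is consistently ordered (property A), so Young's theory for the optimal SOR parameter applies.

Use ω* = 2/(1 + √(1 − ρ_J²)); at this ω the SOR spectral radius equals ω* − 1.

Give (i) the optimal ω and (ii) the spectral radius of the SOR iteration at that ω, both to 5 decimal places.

ω* = 1.95246, ρ_SOR = 0.95246

B_J for the 128×128 system has eigenvalues cos(kπ/129); ρ_J = cos(π/129) = 0.99970.
√(1−ρ_J²) simplifies to sin(π/129) = 0.024351.
Then 2/(1+√(1−ρ_J²)) = 2/(1+0.024351); ω* = 2/1.024351 = 1.95246.
ρ_SOR = ω* − 1 = 1.95246 − 1 = 0.95246.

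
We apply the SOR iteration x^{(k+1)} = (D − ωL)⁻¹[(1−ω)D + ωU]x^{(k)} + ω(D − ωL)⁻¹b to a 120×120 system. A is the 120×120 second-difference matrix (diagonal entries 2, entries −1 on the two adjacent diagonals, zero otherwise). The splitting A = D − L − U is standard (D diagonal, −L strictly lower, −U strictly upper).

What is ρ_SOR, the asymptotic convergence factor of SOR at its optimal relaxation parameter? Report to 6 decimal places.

ρ_SOR = 0.949392

½·tridiag(1,0,1) at n=120: λ_k = cos(kπ/121); max |λ| at k=1 ⇒ ρ_J = cos(π/121) ≈ 0.999663.
root = sin(π/121) = 0.0259607  (since 1−cos² = sin²).
ω* = 2/(1 + 0.0259607) = 2/1.0259607 = 1.949392.
Hence ρ(B_{ω*}) = 1.949392 − 1 = 0.949392.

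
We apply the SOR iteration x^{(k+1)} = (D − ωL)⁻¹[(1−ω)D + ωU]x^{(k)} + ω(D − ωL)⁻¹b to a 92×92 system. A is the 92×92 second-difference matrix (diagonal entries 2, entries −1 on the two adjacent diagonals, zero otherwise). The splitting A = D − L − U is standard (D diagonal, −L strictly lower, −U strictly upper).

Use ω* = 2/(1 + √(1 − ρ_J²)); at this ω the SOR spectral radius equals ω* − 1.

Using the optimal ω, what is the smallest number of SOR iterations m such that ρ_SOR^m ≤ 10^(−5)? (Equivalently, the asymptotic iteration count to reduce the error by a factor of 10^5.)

[ρ_J] n=92: ρ(B_J) = cos(π/(n+1)) = cos(π/93) = 0.9994295.
1 − cos²(π/93) = sin²(π/93) ⇒ √(1−ρ_J²) = sin(π/93) = 0.0337741.
[ω*] 2 ÷ (1 + 0.0337741) = 2 ÷ 1.0337741 = 1.9346586.
[ρ_SOR] ω* − 1 = 0.9346586.
Need (0.9346586)^m ≤ 10^(−5): m ≥ 5·ln10/|ln 0.9346586| = 11.5129/0.067574 = 170.375 ⇒ m = 171.

m = 171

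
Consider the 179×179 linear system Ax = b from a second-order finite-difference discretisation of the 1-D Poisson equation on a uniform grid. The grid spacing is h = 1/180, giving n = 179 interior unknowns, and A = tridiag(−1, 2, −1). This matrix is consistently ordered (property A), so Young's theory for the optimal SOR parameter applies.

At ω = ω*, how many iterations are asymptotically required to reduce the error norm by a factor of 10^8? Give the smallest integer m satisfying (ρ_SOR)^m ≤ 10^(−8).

With n=179, ρ(Jacobi) = cos(π/180) = 0.9998477.
root = sin(π/180) = 0.0174524  (since 1−cos² = sin²).
So ω* = 2/1.0174524 = 1.9656939 (Young).
Hence ρ(B_{ω*}) = 1.9656939 − 1 = 0.9656939.
8·ln10 = 18.4207; −ln(0.9656939) = 0.0349084; m = ⌈18.4207/0.0349084⌉ = ⌈527.687⌉ = 528.

m = 528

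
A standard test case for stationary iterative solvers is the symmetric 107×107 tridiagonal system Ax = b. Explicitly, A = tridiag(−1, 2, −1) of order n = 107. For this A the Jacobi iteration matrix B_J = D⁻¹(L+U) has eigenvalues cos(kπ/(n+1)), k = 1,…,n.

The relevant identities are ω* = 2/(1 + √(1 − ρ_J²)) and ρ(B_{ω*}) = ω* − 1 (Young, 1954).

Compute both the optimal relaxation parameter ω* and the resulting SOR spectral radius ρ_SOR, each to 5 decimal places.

ω* = 1.94347, ρ_SOR = 0.94347

With n=107, ρ(Jacobi) = cos(π/108) = 0.99958.
√(1 − cos²(π/108)) = sin(π/108) ≈ 0.029085.
ω* = 2/(1+0.029085) = 1.94347
ρ_SOR = ω* − 1 = 1.94347 − 1 = 0.94347.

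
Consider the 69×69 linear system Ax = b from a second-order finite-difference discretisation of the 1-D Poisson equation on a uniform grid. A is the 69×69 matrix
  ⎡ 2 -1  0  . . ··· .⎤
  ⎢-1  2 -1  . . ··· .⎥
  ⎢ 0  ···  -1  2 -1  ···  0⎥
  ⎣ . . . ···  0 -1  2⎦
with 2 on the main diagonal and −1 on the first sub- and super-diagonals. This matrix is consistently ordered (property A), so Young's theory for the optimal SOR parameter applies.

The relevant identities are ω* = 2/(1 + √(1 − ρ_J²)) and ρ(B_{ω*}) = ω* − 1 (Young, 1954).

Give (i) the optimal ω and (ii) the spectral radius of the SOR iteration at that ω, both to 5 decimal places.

ω* = 1.91412, ρ_SOR = 0.91412

ρ_J = max_k |cos(kπ/70)| = cos(π/70) = 0.99899
√(1−ρ_J²) = |sin(π/70)| = 0.044865
[ω*] 2 ÷ (1 + 0.044865) = 2 ÷ 1.044865 = 1.91412.
ρ_SOR = ω* − 1 ≈ 0.91412.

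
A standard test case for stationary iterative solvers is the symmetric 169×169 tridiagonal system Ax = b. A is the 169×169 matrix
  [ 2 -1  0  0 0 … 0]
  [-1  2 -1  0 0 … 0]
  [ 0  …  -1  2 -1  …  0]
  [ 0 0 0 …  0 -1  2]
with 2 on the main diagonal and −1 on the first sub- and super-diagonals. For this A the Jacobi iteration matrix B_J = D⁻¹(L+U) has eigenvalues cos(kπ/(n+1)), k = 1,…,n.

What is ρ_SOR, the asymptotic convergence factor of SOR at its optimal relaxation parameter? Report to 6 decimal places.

ρ_SOR = 0.963713

With n=169, ρ(Jacobi) = cos(π/170) = 0.999829.
root = sin(π/170) = 0.0184789  (since 1−cos² = sin²).
ω* = 2 / (1 + 0.0184789) = 2 / 1.0184789 ≈ 1.963713.
ρ(B_{ω*}) = ω*−1 = 0.963713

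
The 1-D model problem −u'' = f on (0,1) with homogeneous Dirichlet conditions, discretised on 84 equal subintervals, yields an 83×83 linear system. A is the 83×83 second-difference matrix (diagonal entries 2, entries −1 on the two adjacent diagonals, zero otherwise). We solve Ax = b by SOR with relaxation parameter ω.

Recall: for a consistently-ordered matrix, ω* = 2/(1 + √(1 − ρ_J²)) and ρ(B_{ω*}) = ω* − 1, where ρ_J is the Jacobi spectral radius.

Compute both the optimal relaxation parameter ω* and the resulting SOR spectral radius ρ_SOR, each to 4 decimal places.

ω* = 1.9279, ρ_SOR = 0.9279

ρ_J = max_k |cos(kπ/84)| = cos(π/84) = 0.9993
√(1−ρ_J²) = |sin(π/84)| = 0.03739
ω* = 2 / (1 + 0.03739) = 2 / 1.03739 ≈ 1.9279.
Hence ρ(B_{ω*}) = 1.9279 − 1 = 0.9279.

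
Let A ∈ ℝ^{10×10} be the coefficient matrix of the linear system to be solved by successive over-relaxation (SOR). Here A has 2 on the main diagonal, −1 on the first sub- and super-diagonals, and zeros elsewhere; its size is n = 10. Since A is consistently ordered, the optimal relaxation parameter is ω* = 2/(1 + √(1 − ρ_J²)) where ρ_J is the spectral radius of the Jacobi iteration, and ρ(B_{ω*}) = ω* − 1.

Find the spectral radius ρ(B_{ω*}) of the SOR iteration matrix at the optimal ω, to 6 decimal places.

B_J for the 10×10 system has eigenvalues cos(kπ/11); ρ_J = cos(π/11) = 0.959493.
√(1 − cos²(π/11)) = sin(π/11) ≈ 0.2817326.
ω* = 2/(1+0.2817326) = 1.560388
ρ(B_{ω*}) = ω*−1 = 0.560388

ρ_SOR = 0.560388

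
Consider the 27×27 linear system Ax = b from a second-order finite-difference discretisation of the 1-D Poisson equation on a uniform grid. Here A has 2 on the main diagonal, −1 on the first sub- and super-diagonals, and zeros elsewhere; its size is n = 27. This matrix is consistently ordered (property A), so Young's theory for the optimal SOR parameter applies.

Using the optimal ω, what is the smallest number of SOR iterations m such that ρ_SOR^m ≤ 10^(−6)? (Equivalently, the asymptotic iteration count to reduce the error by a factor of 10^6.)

[ρ_J] n=27: ρ(B_J) = cos(π/(n+1)) = cos(π/28) = 0.9937122.
1 − cos²(π/28) = sin²(π/28) ⇒ √(1−ρ_J²) = sin(π/28) = 0.1119645.
ω* = 2 / (1 + 0.1119645) = 2 / 1.1119645 ≈ 1.7986186.
At ω = 1.7986186 every |λ(B_ω)| = ω−1, so ρ_SOR = 0.7986186.
ρ_SOR^m ≤ 10^(−6) ⇔ m ≥ 6·ln10/(−ln 0.7986186) = 13.8155/0.224872 = 61.437; m = ⌈61.437⌉ = 62.

m = 62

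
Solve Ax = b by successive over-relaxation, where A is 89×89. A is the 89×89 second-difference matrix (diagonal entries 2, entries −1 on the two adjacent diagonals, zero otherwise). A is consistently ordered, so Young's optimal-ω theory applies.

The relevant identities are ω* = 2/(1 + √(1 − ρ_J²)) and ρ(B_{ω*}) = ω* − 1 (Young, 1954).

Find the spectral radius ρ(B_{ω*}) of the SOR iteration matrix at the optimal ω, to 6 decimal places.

ρ_SOR = 0.932555

B_J for the 89×89 system has eigenvalues cos(kπ/90); ρ_J = cos(π/90) = 0.999391.
1 − cos²(π/90) = sin²(π/90) ⇒ √(1−ρ_J²) = sin(π/90) = 0.0348995.
ω* = 2/(1+0.0348995) = 1.932555
ρ(B_{ω*}) = ω*−1 = 0.932555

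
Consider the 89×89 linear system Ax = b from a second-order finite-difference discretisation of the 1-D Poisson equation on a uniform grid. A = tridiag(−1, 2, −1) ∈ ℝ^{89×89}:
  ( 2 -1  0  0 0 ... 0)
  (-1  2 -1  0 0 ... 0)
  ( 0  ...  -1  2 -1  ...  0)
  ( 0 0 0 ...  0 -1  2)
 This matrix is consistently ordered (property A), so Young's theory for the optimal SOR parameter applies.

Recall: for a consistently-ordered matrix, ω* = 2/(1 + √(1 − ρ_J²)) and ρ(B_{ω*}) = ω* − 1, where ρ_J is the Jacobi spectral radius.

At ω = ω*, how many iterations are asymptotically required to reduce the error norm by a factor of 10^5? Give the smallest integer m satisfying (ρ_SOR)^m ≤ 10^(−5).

ρ_J = max_k |cos(kπ/90)| = cos(π/90) = 0.9993908
1 − cos²(π/90) = sin²(π/90) ⇒ √(1−ρ_J²) = sin(π/90) = 0.0348995.
Then 2/(1+√(1−ρ_J²)) = 2/(1+0.0348995); ω* = 2/1.0348995 = 1.9325548.
ρ_SOR = ω* − 1 ≈ 0.9325548.
5·ln10 = 11.5129; −ln(0.9325548) = 0.0698274; m = ⌈11.5129/0.0698274⌉ = ⌈164.877⌉ = 165.

m = 165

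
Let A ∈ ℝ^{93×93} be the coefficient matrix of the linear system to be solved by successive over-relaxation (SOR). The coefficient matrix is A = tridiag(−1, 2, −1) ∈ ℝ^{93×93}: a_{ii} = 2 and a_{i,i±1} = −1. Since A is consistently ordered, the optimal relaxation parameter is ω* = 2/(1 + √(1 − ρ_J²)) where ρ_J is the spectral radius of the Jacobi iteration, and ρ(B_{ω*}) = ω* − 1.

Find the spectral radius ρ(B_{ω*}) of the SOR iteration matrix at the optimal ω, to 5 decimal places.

ρ_SOR = 0.93533

½·tridiag(1,0,1) at n=93: λ_k = cos(kπ/94); max |λ| at k=1 ⇒ ρ_J = cos(π/94) ≈ 0.99944.
√(1−ρ_J²) = |sin(π/94)| = 0.033415
ω* = 2 / (1 + 0.033415) = 2 / 1.033415 ≈ 1.93533.
[ρ_SOR] ω* − 1 = 0.93533.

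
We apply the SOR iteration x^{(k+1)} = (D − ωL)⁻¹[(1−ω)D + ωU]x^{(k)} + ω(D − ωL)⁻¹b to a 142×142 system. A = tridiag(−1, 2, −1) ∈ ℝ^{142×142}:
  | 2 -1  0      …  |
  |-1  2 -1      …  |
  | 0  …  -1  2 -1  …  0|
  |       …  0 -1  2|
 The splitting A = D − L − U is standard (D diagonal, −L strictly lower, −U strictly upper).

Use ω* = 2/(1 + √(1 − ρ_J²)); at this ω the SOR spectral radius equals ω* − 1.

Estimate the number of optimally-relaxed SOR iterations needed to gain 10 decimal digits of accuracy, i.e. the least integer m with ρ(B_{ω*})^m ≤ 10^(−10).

ρ_J = max_k |cos(kπ/143)| = cos(π/143) = 0.9997587
√(1 − cos²(π/143)) = sin(π/143) ≈ 0.0219674.
Young: ω* = 2/(1+√(1−ρ_J²)) = 2/(1+0.0219674) = 2/1.0219674 = 1.9570096.
and ρ(B_{ω*}) = 1.9570096 − 1 = 0.9570096.
Need (0.9570096)^m ≤ 10^(−10): m ≥ 10·ln10/|ln 0.9570096| = 23.0259/0.0439419 = 524.008 ⇒ m = 525.

m = 525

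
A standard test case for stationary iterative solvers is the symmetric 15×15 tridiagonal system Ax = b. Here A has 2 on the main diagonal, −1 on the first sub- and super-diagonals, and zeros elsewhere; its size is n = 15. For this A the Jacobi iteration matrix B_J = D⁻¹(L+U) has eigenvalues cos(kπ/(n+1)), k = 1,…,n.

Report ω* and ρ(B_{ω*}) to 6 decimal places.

ω* = 1.673514, ρ_SOR = 0.673514

½·tridiag(1,0,1) at n=15: λ_k = cos(kπ/16); max |λ| at k=1 ⇒ ρ_J = cos(π/16) ≈ 0.980785.
√(1 − cos²(π/16)) = sin(π/16) ≈ 0.1950903.
[ω*] 2 ÷ (1 + 0.1950903) = 2 ÷ 1.1950903 = 1.673514.
Hence ρ(B_{ω*}) = 1.673514 − 1 = 0.673514.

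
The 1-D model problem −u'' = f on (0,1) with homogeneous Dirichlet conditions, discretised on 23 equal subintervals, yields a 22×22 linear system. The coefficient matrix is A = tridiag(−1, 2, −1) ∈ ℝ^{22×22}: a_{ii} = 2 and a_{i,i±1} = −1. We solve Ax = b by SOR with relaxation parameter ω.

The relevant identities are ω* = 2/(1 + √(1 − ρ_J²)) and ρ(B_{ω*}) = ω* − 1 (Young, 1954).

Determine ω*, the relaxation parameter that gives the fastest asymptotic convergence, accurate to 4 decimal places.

½·tridiag(1,0,1) at n=22: λ_k = cos(kπ/23); max |λ| at k=1 ⇒ ρ_J = cos(π/23) ≈ 0.9907.
√(1−ρ_J²) = |sin(π/23)| = 0.13617
Young: ω* = 2/(1+√(1−ρ_J²)) = 2/(1+0.13617) = 2/1.13617 = 1.7603.
ρ_SOR = ω* − 1 = 1.7603 − 1 = 0.7603.

ω* = 1.7603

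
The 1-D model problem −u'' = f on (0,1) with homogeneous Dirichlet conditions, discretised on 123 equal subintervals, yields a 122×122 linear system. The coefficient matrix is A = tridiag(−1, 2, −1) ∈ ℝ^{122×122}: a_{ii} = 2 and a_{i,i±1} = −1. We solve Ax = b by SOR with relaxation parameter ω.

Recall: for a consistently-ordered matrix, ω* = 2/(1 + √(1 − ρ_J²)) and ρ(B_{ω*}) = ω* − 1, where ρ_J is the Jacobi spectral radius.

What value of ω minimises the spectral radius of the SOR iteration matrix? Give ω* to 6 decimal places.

[ρ_J] n=122: ρ(B_J) = cos(π/(n+1)) = cos(π/123) = 0.999674.
1 − cos²(π/123) = sin²(π/123) ⇒ √(1−ρ_J²) = sin(π/123) = 0.0255386.
So ω* = 2/1.0255386 = 1.950195 (Young).
and ρ(B_{ω*}) = 1.950195 − 1 = 0.950195.

ω* = 1.950195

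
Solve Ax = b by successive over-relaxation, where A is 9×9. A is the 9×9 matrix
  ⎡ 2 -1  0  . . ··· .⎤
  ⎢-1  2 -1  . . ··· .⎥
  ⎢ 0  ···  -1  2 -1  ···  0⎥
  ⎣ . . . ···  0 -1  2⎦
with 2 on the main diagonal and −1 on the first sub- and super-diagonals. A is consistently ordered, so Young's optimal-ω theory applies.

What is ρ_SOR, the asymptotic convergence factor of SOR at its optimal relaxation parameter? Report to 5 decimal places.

ρ_SOR = 0.52786

n=9: λ(B_J) = 1 − λ(A)/2 = cos(kπ/10); k=1 gives ρ_J = 0.95106.
√(1 − cos²(π/10)) = sin(π/10) ≈ 0.309017.
ω* = 2/(1 + 0.309017) = 2/1.309017 = 1.52786.
and ρ(B_{ω*}) = 1.52786 − 1 = 0.52786.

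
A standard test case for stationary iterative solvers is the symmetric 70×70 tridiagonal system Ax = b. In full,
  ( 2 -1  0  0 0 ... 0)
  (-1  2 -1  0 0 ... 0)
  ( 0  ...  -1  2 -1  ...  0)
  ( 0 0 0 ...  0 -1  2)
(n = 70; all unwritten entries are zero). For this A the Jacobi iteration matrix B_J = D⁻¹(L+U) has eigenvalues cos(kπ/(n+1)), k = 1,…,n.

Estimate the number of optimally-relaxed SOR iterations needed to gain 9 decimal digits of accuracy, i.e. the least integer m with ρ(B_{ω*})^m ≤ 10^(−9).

[ρ_J] n=70: ρ(B_J) = cos(π/(n+1)) = cos(π/71) = 0.9990212.
√(1−ρ_J²) simplifies to sin(π/71) = 0.0442333.
Then 2/(1+√(1−ρ_J²)) = 2/(1+0.0442333); ω* = 2/1.0442333 = 1.9152808.
ρ(B_{ω*}) = ω*−1 = 0.9152808
(0.9152808)^m ≤ 10^{−9}  ⇒  m·ln(0.9152808) ≤ −9·ln10  ⇒  m ≥ 234.097  ⇒  m = 235

m = 235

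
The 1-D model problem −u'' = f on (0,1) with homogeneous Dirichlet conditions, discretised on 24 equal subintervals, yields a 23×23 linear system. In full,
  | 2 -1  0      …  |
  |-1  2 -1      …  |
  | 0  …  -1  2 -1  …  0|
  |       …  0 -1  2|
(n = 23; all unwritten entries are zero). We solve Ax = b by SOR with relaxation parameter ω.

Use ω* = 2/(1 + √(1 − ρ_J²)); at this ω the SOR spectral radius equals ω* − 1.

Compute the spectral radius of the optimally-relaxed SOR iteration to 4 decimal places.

ρ_SOR = 0.7691

With n=23, ρ(Jacobi) = cos(π/24) = 0.9914.
√(1−ρ_J²) simplifies to sin(π/24) = 0.13053.
Then 2/(1+√(1−ρ_J²)) = 2/(1+0.13053); ω* = 2/1.13053 = 1.7691.
ρ_SOR = ω* − 1 = 1.7691 − 1 = 0.7691.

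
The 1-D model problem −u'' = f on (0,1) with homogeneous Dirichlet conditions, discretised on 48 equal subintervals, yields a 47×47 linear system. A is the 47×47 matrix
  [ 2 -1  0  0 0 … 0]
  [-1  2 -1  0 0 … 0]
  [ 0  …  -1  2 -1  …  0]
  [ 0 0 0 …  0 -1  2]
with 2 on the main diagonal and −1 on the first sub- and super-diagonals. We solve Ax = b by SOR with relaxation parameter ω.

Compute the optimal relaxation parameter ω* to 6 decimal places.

ω* = 1.877224

½·tridiag(1,0,1) at n=47: λ_k = cos(kπ/48); max |λ| at k=1 ⇒ ρ_J = cos(π/48) ≈ 0.997859.
1 − cos²(π/48) = sin²(π/48) ⇒ √(1−ρ_J²) = sin(π/48) = 0.0654031.
ω* = 2/(1+0.0654031) = 1.877224
ρ_SOR = ω* − 1 = 1.877224 − 1 = 0.877224.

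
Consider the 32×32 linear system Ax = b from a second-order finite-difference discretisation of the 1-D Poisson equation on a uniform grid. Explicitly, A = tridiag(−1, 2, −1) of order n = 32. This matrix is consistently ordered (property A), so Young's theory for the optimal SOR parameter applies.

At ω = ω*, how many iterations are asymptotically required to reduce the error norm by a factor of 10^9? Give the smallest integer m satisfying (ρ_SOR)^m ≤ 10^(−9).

m = 109

n=32: λ(B_J) = 1 − λ(A)/2 = cos(kπ/33); k=1 gives ρ_J = 0.9954719.
√(1−ρ_J²) simplifies to sin(π/33) = 0.0950560.
[ω*] 2 ÷ (1 + 0.0950560) = 2 ÷ 1.0950560 = 1.8263906.
[ρ_SOR] ω* − 1 = 0.8263906.
ρ_SOR^m ≤ 10^(−9) ⇔ m ≥ 9·ln10/(−ln 0.8263906) = 20.7233/0.190688 = 108.676; m = ⌈108.676⌉ = 109.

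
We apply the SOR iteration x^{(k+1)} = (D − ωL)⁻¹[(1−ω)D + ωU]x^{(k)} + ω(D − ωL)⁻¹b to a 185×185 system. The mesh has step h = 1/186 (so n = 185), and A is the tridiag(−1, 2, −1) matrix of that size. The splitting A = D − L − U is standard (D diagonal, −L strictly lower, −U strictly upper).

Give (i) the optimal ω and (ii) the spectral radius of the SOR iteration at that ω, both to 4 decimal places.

ω* = 1.9668, ρ_SOR = 0.9668

ρ_J = max_k |cos(kπ/186)| = cos(π/186) = 0.9999
root = sin(π/186) = 0.01689  (since 1−cos² = sin²).
So ω* = 2/1.01689 = 1.9668 (Young).
and ρ(B_{ω*}) = 1.9668 − 1 = 0.9668.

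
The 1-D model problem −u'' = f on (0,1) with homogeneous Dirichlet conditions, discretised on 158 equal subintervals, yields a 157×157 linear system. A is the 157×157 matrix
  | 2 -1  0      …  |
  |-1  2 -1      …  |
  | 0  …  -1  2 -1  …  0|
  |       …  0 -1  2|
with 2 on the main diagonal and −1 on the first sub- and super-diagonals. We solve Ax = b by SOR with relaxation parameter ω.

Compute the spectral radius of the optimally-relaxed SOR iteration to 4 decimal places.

ρ_SOR = 0.9610

B_J for the 157×157 system has eigenvalues cos(kπ/158); ρ_J = cos(π/158) = 0.9998.
1 − cos²(π/158) = sin²(π/158) ⇒ √(1−ρ_J²) = sin(π/158) = 0.01988.
ω* = 2/(1+0.01988) = 1.9610
and ρ(B_{ω*}) = 1.9610 − 1 = 0.9610.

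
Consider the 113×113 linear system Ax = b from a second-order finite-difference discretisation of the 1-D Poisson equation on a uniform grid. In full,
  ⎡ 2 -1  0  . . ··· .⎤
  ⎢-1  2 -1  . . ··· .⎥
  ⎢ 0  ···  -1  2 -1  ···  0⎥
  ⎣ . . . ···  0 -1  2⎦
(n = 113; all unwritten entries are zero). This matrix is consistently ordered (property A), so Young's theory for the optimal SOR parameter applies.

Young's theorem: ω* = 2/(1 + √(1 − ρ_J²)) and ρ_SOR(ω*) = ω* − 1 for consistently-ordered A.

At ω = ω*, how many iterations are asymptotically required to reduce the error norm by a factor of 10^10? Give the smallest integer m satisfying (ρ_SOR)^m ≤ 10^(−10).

½·tridiag(1,0,1) at n=113: λ_k = cos(kπ/114); max |λ| at k=1 ⇒ ρ_J = cos(π/114) ≈ 0.9996203.
√(1−ρ_J²) = |sin(π/114)| = 0.0275543
ω* = 2 / (1 + 0.0275543) = 2 / 1.0275543 ≈ 1.9463692.
Hence ρ(B_{ω*}) = 1.9463692 − 1 = 0.9463692.
Need (0.9463692)^m ≤ 10^(−10): m ≥ 10·ln10/|ln 0.9463692| = 23.0259/0.0551225 = 417.722 ⇒ m = 418.

m = 418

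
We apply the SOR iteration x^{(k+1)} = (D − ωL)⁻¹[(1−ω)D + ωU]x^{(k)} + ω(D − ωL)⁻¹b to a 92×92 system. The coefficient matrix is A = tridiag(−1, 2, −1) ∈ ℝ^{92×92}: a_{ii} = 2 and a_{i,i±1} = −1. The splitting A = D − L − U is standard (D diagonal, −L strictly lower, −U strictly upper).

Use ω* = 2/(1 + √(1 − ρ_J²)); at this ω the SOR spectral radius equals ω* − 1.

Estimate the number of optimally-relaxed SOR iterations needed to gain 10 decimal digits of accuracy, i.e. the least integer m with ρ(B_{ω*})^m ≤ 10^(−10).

m = 341

ρ_J = max_k |cos(kπ/93)| = cos(π/93) = 0.9994295
√(1−ρ_J²) simplifies to sin(π/93) = 0.0337741.
[ω*] 2 ÷ (1 + 0.0337741) = 2 ÷ 1.0337741 = 1.9346586.
ρ_SOR = ω* − 1 ≈ 0.9346586.
For 10 digits: m = 10·ln10 / (−ln 0.9346586) = 23.0259/0.067574 = 340.751; round up → m = 341.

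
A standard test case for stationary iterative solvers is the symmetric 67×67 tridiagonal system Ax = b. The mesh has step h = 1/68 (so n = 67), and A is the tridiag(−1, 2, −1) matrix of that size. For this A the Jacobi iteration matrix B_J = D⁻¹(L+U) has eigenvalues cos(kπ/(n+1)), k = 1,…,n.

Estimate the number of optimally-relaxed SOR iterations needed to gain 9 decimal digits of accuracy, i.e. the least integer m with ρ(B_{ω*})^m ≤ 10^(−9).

m = 225

ρ_J = max_k |cos(kπ/68)| = cos(π/68) = 0.9989330
√(1−ρ_J²) = |sin(π/68)| = 0.0461835
ω* = 2 / (1 + 0.0461835) = 2 / 1.0461835 ≈ 1.9117105.
ρ_SOR = ω* − 1 = 1.9117105 − 1 = 0.9117105.
9·ln10 = 20.7233; −ln(0.9117105) = 0.0924328; m = ⌈20.7233/0.0924328⌉ = ⌈224.199⌉ = 225.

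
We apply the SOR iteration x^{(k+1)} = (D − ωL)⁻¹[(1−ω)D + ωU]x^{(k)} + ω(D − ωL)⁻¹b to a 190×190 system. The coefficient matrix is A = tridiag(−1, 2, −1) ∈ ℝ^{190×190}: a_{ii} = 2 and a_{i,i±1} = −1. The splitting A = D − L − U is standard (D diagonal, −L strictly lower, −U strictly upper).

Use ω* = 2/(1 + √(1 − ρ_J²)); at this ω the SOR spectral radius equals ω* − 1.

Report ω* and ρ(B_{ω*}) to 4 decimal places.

ω* = 1.9676, ρ_SOR = 0.9676

[ρ_J] n=190: ρ(B_J) = cos(π/(n+1)) = cos(π/191) = 0.9999.
√(1 − cos²(π/191)) = sin(π/191) ≈ 0.01645.
Then 2/(1+√(1−ρ_J²)) = 2/(1+0.01645); ω* = 2/1.01645 = 1.9676.
At ω = 1.9676 every |λ(B_ω)| = ω−1, so ρ_SOR = 0.9676.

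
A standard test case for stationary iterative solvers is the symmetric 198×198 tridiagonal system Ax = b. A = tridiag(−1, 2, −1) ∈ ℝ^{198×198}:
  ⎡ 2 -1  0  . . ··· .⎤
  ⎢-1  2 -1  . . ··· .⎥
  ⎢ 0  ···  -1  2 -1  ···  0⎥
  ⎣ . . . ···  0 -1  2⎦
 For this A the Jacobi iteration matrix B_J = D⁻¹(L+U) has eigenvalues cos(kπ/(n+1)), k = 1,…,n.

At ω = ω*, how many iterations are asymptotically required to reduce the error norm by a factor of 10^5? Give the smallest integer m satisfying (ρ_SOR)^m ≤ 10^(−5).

spectrum of D⁻¹(L+U) = {cos(kπ/199) : 1≤k≤198}; ρ_J = cos(π/199) = 0.9998754.
√(1−ρ_J²) simplifies to sin(π/199) = 0.0157862.
Young: ω* = 2/(1+√(1−ρ_J²)) = 2/(1+0.0157862) = 2/1.0157862 = 1.9689183.
Hence ρ(B_{ω*}) = 1.9689183 − 1 = 0.9689183.
5·ln10 = 11.5129; −ln(0.9689183) = 0.031575; m = ⌈11.5129/0.031575⌉ = ⌈364.621⌉ = 365.

m = 365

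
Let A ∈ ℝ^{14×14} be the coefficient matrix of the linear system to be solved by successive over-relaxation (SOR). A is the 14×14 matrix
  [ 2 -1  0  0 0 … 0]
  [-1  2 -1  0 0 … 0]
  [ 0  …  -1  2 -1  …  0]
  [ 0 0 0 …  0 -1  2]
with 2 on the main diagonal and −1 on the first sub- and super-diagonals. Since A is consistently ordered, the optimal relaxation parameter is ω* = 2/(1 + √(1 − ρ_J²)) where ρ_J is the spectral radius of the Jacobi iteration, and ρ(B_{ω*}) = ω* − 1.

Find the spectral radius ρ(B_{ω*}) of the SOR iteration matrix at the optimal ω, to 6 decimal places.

[ρ_J] n=14: ρ(B_J) = cos(π/(n+1)) = cos(π/15) = 0.978148.
√(1−ρ_J²) = |sin(π/15)| = 0.2079117
ω* = 2 / (1 + 0.2079117) = 2 / 1.2079117 ≈ 1.655750.
and ρ(B_{ω*}) = 1.655750 − 1 = 0.655750.

ρ_SOR = 0.655750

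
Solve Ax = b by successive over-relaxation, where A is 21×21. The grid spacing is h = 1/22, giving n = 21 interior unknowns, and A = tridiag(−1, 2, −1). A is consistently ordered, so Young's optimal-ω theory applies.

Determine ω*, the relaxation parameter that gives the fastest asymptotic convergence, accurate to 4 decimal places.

ω* = 1.7508

B_J for the 21×21 system has eigenvalues cos(kπ/22); ρ_J = cos(π/22) = 0.9898.
√(1−ρ_J²) = |sin(π/22)| = 0.14231
ω* = 2 / (1 + 0.14231) = 2 / 1.14231 ≈ 1.7508.
Hence ρ(B_{ω*}) = 1.7508 − 1 = 0.7508.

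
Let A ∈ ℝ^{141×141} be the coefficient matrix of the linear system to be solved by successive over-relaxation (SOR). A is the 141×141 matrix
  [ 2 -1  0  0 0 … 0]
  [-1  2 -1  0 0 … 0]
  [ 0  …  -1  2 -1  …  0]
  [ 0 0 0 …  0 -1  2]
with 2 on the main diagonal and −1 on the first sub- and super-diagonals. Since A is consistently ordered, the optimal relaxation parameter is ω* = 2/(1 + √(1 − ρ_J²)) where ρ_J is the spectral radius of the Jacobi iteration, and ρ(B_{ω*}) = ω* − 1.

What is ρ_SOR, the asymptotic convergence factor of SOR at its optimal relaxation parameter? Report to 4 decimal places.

ρ_SOR = 0.9567

B_J for the 141×141 system has eigenvalues cos(kπ/142); ρ_J = cos(π/142) = 0.9998.
√(1−ρ_J²) simplifies to sin(π/142) = 0.02212.
Young: ω* = 2/(1+√(1−ρ_J²)) = 2/(1+0.02212) = 2/1.02212 = 1.9567.
ρ_SOR = ω* − 1 = 1.9567 − 1 = 0.9567.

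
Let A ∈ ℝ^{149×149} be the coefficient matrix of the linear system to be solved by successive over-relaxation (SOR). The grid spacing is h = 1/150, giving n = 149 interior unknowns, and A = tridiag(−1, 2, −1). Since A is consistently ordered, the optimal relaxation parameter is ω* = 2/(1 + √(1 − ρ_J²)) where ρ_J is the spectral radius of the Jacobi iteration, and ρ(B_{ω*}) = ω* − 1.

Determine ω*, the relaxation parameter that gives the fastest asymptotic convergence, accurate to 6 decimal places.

spectrum of D⁻¹(L+U) = {cos(kπ/150) : 1≤k≤149}; ρ_J = cos(π/150) = 0.999781.
root = sin(π/150) = 0.0209424  (since 1−cos² = sin²).
Then 2/(1+√(1−ρ_J²)) = 2/(1+0.0209424); ω* = 2/1.0209424 = 1.958974.
ρ(B_{ω*}) = ω*−1 = 0.958974

ω* = 1.958974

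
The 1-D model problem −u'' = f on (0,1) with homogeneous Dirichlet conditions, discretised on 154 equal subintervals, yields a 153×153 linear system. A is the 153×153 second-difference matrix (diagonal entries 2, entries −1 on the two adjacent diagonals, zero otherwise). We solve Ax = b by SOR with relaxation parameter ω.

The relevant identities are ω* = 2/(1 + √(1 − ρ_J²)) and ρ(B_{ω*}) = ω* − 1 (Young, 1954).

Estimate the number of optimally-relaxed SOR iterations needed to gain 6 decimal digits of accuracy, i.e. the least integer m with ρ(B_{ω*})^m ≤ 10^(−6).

m = 339

spectrum of D⁻¹(L+U) = {cos(kπ/154) : 1≤k≤153}; ρ_J = cos(π/154) = 0.9997919.
√(1 − cos²(π/154)) = sin(π/154) ≈ 0.0203985.
ω* = 2/(1+0.0203985) = 1.9600186
At ω = 1.9600186 every |λ(B_ω)| = ω−1, so ρ_SOR = 0.9600186.
(0.9600186)^m ≤ 10^{−6}  ⇒  m·ln(0.9600186) ≤ −6·ln10  ⇒  m ≥ 338.594  ⇒  m = 339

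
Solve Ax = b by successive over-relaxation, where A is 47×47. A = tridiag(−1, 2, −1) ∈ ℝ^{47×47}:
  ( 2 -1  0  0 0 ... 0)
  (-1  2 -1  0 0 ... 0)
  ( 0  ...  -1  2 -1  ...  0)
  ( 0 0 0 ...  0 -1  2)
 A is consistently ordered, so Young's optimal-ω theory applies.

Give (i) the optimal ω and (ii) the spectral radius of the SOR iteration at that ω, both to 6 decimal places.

ω* = 1.877224, ρ_SOR = 0.877224

n=47: λ(B_J) = 1 − λ(A)/2 = cos(kπ/48); k=1 gives ρ_J = 0.997859.
1 − cos²(π/48) = sin²(π/48) ⇒ √(1−ρ_J²) = sin(π/48) = 0.0654031.
Young: ω* = 2/(1+√(1−ρ_J²)) = 2/(1+0.0654031) = 2/1.0654031 = 1.877224.
ρ_SOR = ω* − 1 ≈ 0.877224.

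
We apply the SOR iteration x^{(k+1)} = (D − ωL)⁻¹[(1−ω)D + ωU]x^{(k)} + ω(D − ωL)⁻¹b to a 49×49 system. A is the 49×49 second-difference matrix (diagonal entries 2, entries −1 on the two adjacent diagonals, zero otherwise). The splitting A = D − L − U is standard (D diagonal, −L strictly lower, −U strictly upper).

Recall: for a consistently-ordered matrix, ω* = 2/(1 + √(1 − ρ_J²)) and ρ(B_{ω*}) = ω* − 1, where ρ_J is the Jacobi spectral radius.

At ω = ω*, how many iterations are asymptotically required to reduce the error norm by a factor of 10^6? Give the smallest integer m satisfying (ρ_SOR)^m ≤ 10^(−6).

ρ_J = max_k |cos(kπ/50)| = cos(π/50) = 0.9980267
√(1−ρ_J²) simplifies to sin(π/50) = 0.0627905.
ω* = 2/(1+0.0627905) = 1.8818384
[ρ_SOR] ω* − 1 = 0.8818384.
For 6 digits: m = 6·ln10 / (−ln 0.8818384) = 13.8155/0.125746 = 109.868; round up → m = 110.

m = 110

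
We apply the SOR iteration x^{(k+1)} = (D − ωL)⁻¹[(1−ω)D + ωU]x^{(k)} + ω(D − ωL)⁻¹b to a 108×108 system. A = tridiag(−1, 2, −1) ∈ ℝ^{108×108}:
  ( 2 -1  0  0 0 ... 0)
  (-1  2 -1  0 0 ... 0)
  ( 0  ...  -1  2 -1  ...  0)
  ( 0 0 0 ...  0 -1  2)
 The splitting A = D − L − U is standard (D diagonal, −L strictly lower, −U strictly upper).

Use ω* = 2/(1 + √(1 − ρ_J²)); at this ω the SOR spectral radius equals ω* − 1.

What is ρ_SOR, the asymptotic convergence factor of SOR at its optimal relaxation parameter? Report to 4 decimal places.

[ρ_J] n=108: ρ(B_J) = cos(π/(n+1)) = cos(π/109) = 0.9996.
√(1−ρ_J²) simplifies to sin(π/109) = 0.02882.
ω* = 2/(1 + 0.02882) = 2/1.02882 = 1.9440.
[ρ_SOR] ω* − 1 = 0.9440.

ρ_SOR = 0.9440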